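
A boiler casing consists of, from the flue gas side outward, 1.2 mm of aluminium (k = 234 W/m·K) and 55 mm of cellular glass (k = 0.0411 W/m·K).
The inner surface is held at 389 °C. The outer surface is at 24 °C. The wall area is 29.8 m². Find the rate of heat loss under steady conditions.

Thermal resistances in series:
R_aluminium = L/(kA) = 0.0012/(234×29.8) = 1.721×10^-7 K/W
R_cellular glass = L/(kA) = 0.055/(0.0411×29.8) = 0.04491 K/W
R_total = 0.04491 K/W
Q = ΔT / R_total = 365 / 0.04491

Q ≈ 8130 W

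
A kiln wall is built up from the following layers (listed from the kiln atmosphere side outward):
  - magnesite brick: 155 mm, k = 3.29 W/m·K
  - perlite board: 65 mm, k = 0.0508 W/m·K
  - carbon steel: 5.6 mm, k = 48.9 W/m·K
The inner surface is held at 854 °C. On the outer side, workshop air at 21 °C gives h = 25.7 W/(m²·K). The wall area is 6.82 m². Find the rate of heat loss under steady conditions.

Using the resistance-network approach (series):
R_magnesite brick = L/(kA) = 0.155/(3.29×6.82) = 0.006908 K/W
R_perlite board = L/(kA) = 0.065/(0.0508×6.82) = 0.1876 K/W
R_carbon steel = L/(kA) = 0.0056/(48.9×6.82) = 1.679×10^-5 K/W
R_outer film = 1/(h_o·A) = 1/(25.7×6.82) = 0.005705 K/W
R_total = 0.2002 K/W
Q = ΔT / R_total = 833 / 0.2002

Q ≈ 4160 W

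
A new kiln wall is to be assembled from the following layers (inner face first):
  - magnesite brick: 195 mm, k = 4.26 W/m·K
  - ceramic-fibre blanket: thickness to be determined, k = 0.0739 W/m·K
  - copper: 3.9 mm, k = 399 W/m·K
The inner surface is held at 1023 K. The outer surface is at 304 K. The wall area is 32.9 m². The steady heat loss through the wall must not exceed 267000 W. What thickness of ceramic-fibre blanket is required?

L ≈ 3.16 mm

Series thermal resistances:
R_magnesite brick = L/(kA) = 0.195/(4.26×32.9) = 0.001391 K/W
R_copper = L/(kA) = 0.0039/(399×32.9) = 2.971×10^-7 K/W
Sum of the known resistances R_other = 0.001392 K/W
Required total resistance R_tot = ΔT/Q_allow = 719/267000 = 0.002693 K/W
R_ceramic-fibre blanket = R_tot − R_other = 0.001301 K/W
L = R·k·A = 0.001301×0.0739×32.9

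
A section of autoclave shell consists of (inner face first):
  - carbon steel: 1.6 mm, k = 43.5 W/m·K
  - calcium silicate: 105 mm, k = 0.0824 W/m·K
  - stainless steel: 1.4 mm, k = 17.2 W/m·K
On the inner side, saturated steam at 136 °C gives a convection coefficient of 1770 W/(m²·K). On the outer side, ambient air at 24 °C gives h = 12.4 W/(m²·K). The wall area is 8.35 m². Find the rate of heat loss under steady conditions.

Thermal resistances in series:
R_inner film = 1/(h_i·A) = 1/(1770×8.35) = 6.766×10^-5 K/W
R_carbon steel = L/(kA) = 0.0016/(43.5×8.35) = 4.405×10^-6 K/W
R_calcium silicate = L/(kA) = 0.105/(0.0824×8.35) = 0.1526 K/W
R_stainless steel = L/(kA) = 0.0014/(17.2×8.35) = 9.748×10^-6 K/W
R_outer film = 1/(h_o·A) = 1/(12.4×8.35) = 0.009658 K/W
R_total = 0.1623 K/W
Q = ΔT / R_total = 112 / 0.1623

Q ≈ 690 W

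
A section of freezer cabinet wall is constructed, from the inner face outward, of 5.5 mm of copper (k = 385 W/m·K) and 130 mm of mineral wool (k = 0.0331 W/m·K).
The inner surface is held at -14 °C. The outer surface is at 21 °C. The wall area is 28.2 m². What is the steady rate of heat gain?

Q ≈ 251 W

Treating each layer as a thermal resistance in series:
R_copper = L/(kA) = 0.0055/(385×28.2) = 5.066×10^-7 K/W
R_mineral wool = L/(kA) = 0.13/(0.0331×28.2) = 0.1393 K/W
R_total = 0.1393 K/W
Q = ΔT / R_total = 35 / 0.1393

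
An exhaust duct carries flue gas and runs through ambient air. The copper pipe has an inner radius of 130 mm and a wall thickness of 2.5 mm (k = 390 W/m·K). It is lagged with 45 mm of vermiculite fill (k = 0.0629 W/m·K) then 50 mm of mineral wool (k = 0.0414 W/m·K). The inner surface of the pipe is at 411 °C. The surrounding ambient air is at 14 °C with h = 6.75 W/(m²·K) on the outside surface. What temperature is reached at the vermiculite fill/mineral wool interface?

For a radial system each layer contributes R = ln(r_out/r_in)/(2πkL); films add R = 1/(hA).
R_copper pipe wall = ln(132.5/130)/(2π×390×1) = 7.773×10^-6 K/W
R_vermiculite fill = ln(177.5/132.5)/(2π×0.0629×1) = 0.7398 K/W
R_mineral wool = ln(227.5/177.5)/(2π×0.0414×1) = 0.9541 K/W
R_outer film = 1/(h_o·2πr_oL) = 1/(6.75×2π×0.2275×1) = 0.1036 K/W
R_total = 1.798 K/W
Q = ΔT/R_total = 397/1.798
Q = 221 W/m
T_interface = T_inner − Q·ΣR(inner→interface) = 411 − 221×0.7398

T ≈ 248 °C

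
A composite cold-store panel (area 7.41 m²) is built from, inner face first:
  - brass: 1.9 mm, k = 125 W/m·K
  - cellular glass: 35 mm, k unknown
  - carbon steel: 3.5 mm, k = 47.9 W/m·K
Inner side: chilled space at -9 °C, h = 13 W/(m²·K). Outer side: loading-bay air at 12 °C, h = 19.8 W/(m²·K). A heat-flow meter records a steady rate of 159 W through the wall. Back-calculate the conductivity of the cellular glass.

k ≈ 0.0411 W/(m·K)

Treating each layer as a thermal resistance in series:
R_inner film = 1/(h_i·A) = 1/(13×7.41) = 0.01038 K/W
R_brass = L/(kA) = 0.0019/(125×7.41) = 2.051×10^-6 K/W
R_carbon steel = L/(kA) = 0.0035/(47.9×7.41) = 9.861×10^-6 K/W
R_outer film = 1/(h_o·A) = 1/(19.8×7.41) = 0.006816 K/W
Sum of known resistances R_other = 0.01721 K/W
Total R = ΔT/Q = 21/159 = 0.1321 K/W
R_cellular glass = R_total − R_other = 0.1149 K/W
k = L/(R·A) = 0.035/(0.1149×7.41)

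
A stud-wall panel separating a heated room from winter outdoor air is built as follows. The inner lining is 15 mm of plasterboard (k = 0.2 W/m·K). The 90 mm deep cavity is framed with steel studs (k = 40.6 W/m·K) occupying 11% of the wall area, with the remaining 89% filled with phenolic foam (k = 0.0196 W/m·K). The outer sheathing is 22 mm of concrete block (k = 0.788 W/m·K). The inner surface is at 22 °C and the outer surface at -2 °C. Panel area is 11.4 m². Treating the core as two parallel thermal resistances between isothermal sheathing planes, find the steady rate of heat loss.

Sheathing layers in series; stud and cavity paths in parallel between them.
R_inner = 0.015/(0.2×11.4) = 0.006579 K/W
R_stud  = 0.09/(40.6×0.11×11.4) = 0.001768 K/W
R_cav   = 0.09/(0.0196×0.89×11.4) = 0.4526 K/W
1/R_core = 1/R_stud + 1/R_cav → R_core = 0.001761 K/W
R_outer = 0.022/(0.788×11.4) = 0.002449 K/W
R_total = 0.01079 K/W
Q = ΔT/R_total = 24/0.01079

Q ≈ 2220 W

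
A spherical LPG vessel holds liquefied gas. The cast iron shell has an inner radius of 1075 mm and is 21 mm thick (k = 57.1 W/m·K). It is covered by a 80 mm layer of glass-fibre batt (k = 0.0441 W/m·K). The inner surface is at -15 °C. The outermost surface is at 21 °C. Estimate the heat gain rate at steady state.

Q ≈ 321 W

Spherical conduction: R = (1/r_in − 1/r_out)/(4πk) per layer; series-sum.
R_cast iron shell = (1/1.075 − 1/1.096)/(4π×57.1) = 2.484×10^-5 K/W
R_glass-fibre batt = (1/1.096 − 1/1.176)/(4π×0.0441) = 0.112 K/W
R_total = 0.112 K/W
Q = ΔT/R_total = 36/0.112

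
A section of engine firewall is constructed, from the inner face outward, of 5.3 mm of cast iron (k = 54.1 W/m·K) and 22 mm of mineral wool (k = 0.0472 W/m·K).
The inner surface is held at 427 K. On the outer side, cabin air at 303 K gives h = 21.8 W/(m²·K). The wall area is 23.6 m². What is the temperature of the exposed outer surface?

Series thermal resistances:
R_cast iron = L/(kA) = 0.0053/(54.1×23.6) = 4.151×10^-6 K/W
R_mineral wool = L/(kA) = 0.022/(0.0472×23.6) = 0.01975 K/W
R_outer film = 1/(h_o·A) = 1/(21.8×23.6) = 0.001944 K/W
R_total = 0.0217 K/W;  Q = ΔT/R_total = 124/0.0217 = 5715 W
T_interface = T_inner − Q·ΣR(inner→interface) = 427 − 5710×0.01975

T ≈ 314 K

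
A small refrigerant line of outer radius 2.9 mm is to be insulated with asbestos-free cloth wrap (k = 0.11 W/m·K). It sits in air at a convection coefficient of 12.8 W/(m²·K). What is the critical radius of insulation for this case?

r_cr ≈ 8.59 mm

For a cylinder r_cr = k/h = 0.11/12.8
r_cr = 8.59 mm; since the bare radius (2.9 mm) is below r_cr, adding a thin layer of insulation will *increase* heat loss.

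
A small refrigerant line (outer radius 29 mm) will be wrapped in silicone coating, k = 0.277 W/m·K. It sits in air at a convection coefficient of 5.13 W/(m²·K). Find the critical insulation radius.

For a cylinder r_cr = k/h = 0.277/5.13
r_cr = 54 mm; since the bare radius (29 mm) is below r_cr, adding a thin layer of insulation will *increase* heat loss.

r_cr ≈ 54 mm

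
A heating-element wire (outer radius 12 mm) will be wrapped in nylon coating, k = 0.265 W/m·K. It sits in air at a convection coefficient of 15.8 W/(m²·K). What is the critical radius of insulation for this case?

r_cr ≈ 16.8 mm

For a cylinder r_cr = k/h = 0.265/15.8
r_cr = 16.8 mm; since the bare radius (12 mm) is below r_cr, adding a thin layer of insulation will *increase* heat loss.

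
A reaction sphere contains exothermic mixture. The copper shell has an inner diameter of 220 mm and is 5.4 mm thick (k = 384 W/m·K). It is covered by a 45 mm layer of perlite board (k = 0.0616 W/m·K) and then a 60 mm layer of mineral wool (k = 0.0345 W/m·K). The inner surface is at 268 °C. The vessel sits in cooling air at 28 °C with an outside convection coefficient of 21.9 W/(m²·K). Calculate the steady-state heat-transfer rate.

Q ≈ 33.7 W

Radial (spherical) resistances in series:
R_copper shell = (1/0.11 − 1/0.1154)/(4π×384) = 8.816×10^-5 K/W
R_perlite board = (1/0.1154 − 1/0.1604)/(4π×0.0616) = 3.141 K/W
R_mineral wool = (1/0.1604 − 1/0.2204)/(4π×0.0345) = 3.915 K/W
R_outer film = 1/(h·4πr_o²) = 1/(21.9×4π×0.2204²) = 0.0748 K/W
R_total = 7.13 K/W
Q = ΔT/R_total = 240/7.13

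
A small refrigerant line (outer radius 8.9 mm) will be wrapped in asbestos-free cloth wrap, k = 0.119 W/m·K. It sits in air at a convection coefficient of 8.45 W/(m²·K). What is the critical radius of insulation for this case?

r_cr ≈ 14.1 mm

For a cylinder r_cr = k/h = 0.119/8.45
r_cr = 14.1 mm; since the bare radius (8.9 mm) is below r_cr, adding a thin layer of insulation will *increase* heat loss.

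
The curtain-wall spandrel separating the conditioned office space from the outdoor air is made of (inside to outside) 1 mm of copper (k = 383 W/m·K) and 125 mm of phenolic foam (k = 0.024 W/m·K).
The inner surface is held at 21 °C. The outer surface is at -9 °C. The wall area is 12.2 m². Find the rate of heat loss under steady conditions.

Using the resistance-network approach (series):
R_copper = L/(kA) = 0.001/(383×12.2) = 2.14×10^-7 K/W
R_phenolic foam = L/(kA) = 0.125/(0.024×12.2) = 0.4269 K/W
R_total = 0.4269 K/W
Q = ΔT / R_total = 30 / 0.4269

Q ≈ 70.3 W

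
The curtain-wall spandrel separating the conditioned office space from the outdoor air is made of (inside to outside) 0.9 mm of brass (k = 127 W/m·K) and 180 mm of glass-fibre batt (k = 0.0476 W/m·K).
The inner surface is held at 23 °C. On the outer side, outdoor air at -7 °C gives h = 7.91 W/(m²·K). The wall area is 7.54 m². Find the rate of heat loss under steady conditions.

Q ≈ 57.9 W

Series thermal resistances:
R_brass = L/(kA) = 0.0009/(127×7.54) = 9.399×10^-7 K/W
R_glass-fibre batt = L/(kA) = 0.18/(0.0476×7.54) = 0.5015 K/W
R_outer film = 1/(h_o·A) = 1/(7.91×7.54) = 0.01677 K/W
R_total = 0.5183 K/W
Q = ΔT / R_total = 30 / 0.5183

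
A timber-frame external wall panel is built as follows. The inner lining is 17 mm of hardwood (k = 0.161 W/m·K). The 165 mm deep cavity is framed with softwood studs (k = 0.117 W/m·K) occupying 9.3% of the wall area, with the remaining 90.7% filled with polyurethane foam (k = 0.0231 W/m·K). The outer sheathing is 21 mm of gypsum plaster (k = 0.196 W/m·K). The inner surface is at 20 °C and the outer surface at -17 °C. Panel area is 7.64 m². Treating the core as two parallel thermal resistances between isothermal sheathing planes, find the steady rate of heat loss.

Q ≈ 52.4 W

Sheathing layers in series; stud and cavity paths in parallel between them.
R_inner = 0.017/(0.161×7.64) = 0.01382 K/W
R_stud  = 0.165/(0.117×0.093×7.64) = 1.985 K/W
R_cav   = 0.165/(0.0231×0.907×7.64) = 1.031 K/W
1/R_core = 1/R_stud + 1/R_cav → R_core = 0.6784 K/W
R_outer = 0.021/(0.196×7.64) = 0.01402 K/W
R_total = 0.7063 K/W
Q = ΔT/R_total = 37/0.7063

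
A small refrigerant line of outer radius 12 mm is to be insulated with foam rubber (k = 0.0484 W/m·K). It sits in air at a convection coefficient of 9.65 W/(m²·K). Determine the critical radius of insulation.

r_cr ≈ 5.02 mm

For a cylinder r_cr = k/h = 0.0484/9.65
r_cr = 5.02 mm; since the bare radius (12 mm) is above r_cr, any added insulation will reduce heat loss.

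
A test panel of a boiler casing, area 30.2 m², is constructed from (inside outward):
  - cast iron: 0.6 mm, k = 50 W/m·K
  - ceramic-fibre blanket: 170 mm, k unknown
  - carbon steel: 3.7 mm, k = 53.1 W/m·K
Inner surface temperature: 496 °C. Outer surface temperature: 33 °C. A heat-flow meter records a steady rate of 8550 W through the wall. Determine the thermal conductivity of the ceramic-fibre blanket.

Series thermal resistances:
R_cast iron = L/(kA) = 0.0006/(50×30.2) = 3.974×10^-7 K/W
R_carbon steel = L/(kA) = 0.0037/(53.1×30.2) = 2.307×10^-6 K/W
Sum of known resistances R_other = 2.705×10^-6 K/W
Total R = ΔT/Q = 463/8550 = 0.05415 K/W
R_ceramic-fibre blanket = R_total − R_other = 0.05415 K/W
k = L/(R·A) = 0.17/(0.05415×30.2)

k ≈ 0.104 W/(m·K)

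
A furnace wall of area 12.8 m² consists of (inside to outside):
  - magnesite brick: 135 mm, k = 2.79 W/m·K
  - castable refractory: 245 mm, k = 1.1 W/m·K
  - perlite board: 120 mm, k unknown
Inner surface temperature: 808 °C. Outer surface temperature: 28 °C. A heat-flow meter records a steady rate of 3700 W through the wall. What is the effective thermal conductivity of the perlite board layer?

Thermal resistances in series:
R_magnesite brick = L/(kA) = 0.135/(2.79×12.8) = 0.00378 K/W
R_castable refractory = L/(kA) = 0.245/(1.1×12.8) = 0.0174 K/W
Sum of known resistances R_other = 0.02118 K/W
Total R = ΔT/Q = 780/3700 = 0.2108 K/W
R_perlite board = R_total − R_other = 0.1896 K/W
k = L/(R·A) = 0.12/(0.1896×12.8)

k ≈ 0.0494 W/(m·K)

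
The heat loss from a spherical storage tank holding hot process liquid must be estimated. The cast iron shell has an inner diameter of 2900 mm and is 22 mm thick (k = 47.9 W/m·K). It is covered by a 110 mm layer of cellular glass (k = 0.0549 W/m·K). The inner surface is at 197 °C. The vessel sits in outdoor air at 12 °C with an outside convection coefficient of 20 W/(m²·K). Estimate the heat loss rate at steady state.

Q ≈ 2640 W

For a spherical shell R = (1/r₁ − 1/r₂)/(4πk); film R = 1/(h·4πr²). In series:
R_cast iron shell = (1/1.45 − 1/1.472)/(4π×47.9) = 1.712×10^-5 K/W
R_cellular glass = (1/1.472 − 1/1.582)/(4π×0.0549) = 0.06847 K/W
R_outer film = 1/(h·4πr_o²) = 1/(20×4π×1.582²) = 0.00159 K/W
R_total = 0.07008 K/W
Q = ΔT/R_total = 185/0.07008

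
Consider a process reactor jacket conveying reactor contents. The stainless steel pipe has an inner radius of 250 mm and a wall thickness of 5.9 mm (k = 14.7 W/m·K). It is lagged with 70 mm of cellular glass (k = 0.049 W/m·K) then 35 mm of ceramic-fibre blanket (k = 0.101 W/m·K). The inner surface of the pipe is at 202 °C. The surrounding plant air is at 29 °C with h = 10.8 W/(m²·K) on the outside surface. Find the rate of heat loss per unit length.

Radial resistances (cylindrical: R_cond = ln(r_o/r_i)/(2πkL), R_conv = 1/(h·2πrL)):
R_stainless steel pipe wall = ln(255.9/250)/(2π×14.7×1) = 2.525×10^-4 K/W
R_cellular glass = ln(325.9/255.9)/(2π×0.049×1) = 0.7854 K/W
R_ceramic-fibre blanket = ln(360.9/325.9)/(2π×0.101×1) = 0.1607 K/W
R_outer film = 1/(h_o·2πr_oL) = 1/(10.8×2π×0.3609×1) = 0.04083 K/W
R_total = 0.9872 K/W
Q = ΔT/R_total = 173/0.9872

q′ ≈ 175 W/m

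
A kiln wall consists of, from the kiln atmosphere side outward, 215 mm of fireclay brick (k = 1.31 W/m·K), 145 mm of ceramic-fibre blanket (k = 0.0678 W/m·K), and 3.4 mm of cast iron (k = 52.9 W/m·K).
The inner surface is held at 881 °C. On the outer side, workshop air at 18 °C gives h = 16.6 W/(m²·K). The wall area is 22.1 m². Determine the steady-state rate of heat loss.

Q ≈ 8070 W

Thermal resistances in series:
R_fireclay brick = L/(kA) = 0.215/(1.31×22.1) = 0.007426 K/W
R_ceramic-fibre blanket = L/(kA) = 0.145/(0.0678×22.1) = 0.09677 K/W
R_cast iron = L/(kA) = 0.0034/(52.9×22.1) = 2.908×10^-6 K/W
R_outer film = 1/(h_o·A) = 1/(16.6×22.1) = 0.002726 K/W
R_total = 0.1069 K/W
Q = ΔT / R_total = 863 / 0.1069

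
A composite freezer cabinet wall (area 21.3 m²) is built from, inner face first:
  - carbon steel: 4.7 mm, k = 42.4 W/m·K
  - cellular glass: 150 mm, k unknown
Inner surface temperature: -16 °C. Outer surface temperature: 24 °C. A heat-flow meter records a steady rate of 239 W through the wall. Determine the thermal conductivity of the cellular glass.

Series thermal resistances:
R_carbon steel = L/(kA) = 0.0047/(42.4×21.3) = 5.204×10^-6 K/W
Sum of known resistances R_other = 5.204×10^-6 K/W
Total R = ΔT/Q = 40/239 = 0.1674 K/W
R_cellular glass = R_total − R_other = 0.1674 K/W
k = L/(R·A) = 0.15/(0.1674×21.3)

k ≈ 0.0421 W/(m·K)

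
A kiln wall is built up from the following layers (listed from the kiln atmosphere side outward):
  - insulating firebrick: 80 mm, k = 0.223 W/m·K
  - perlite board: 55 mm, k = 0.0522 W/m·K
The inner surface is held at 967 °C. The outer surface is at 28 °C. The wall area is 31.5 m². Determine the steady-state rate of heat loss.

Using the resistance-network approach (series):
R_insulating firebrick = L/(kA) = 0.08/(0.223×31.5) = 0.01139 K/W
R_perlite board = L/(kA) = 0.055/(0.0522×31.5) = 0.03345 K/W
R_total = 0.04484 K/W
Q = ΔT / R_total = 939 / 0.04484

Q ≈ 20900 W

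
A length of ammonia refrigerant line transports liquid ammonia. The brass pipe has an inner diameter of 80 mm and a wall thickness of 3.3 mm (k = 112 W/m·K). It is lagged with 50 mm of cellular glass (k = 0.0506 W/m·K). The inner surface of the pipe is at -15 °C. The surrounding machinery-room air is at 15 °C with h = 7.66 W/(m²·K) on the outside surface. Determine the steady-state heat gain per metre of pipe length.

q′ ≈ 11.4 W/m

Treating each annulus and film as a series resistance:
R_brass pipe wall = ln(43.3/40)/(2π×112×1) = 1.126×10^-4 K/W
R_cellular glass = ln(93.3/43.3)/(2π×0.0506×1) = 2.415 K/W
R_outer film = 1/(h_o·2πr_oL) = 1/(7.66×2π×0.0933×1) = 0.2227 K/W
R_total = 2.637 K/W
Q = ΔT/R_total = 30/2.637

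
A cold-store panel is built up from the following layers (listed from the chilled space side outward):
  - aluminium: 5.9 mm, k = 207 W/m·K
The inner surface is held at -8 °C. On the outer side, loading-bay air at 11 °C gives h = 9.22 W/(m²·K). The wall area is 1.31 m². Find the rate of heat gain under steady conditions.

Q ≈ 229 W

Model the wall as resistances in series:
R_aluminium = L/(kA) = 0.0059/(207×1.31) = 2.176×10^-5 K/W
R_outer film = 1/(h_o·A) = 1/(9.22×1.31) = 0.08279 K/W
R_total = 0.08282 K/W
Q = ΔT / R_total = 19 / 0.08282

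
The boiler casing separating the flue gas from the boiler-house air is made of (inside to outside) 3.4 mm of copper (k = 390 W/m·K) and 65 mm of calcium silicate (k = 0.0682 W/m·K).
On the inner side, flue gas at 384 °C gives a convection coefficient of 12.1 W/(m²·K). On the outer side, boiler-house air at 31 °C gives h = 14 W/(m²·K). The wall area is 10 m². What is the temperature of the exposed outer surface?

Thermal resistances in series:
R_inner film = 1/(h_i·A) = 1/(12.1×10) = 0.008264 K/W
R_copper = L/(kA) = 0.0034/(390×10) = 8.718×10^-7 K/W
R_calcium silicate = L/(kA) = 0.065/(0.0682×10) = 0.09531 K/W
R_outer film = 1/(h_o·A) = 1/(14×10) = 0.007143 K/W
R_total = 0.1107 K/W;  Q = ΔT/R_total = 353/0.1107 = 3188 W
T_interface = T_inner − Q·ΣR(inner→interface) = 384 − 3190×0.1036

T ≈ 53.8 °C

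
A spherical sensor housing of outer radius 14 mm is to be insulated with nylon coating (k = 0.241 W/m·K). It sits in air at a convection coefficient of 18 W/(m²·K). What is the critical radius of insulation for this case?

r_cr ≈ 26.8 mm

For a sphere r_cr = 2k/h = 2×0.241/18
r_cr = 26.8 mm; since the bare radius (14 mm) is below r_cr, adding a thin layer of insulation will *increase* heat loss.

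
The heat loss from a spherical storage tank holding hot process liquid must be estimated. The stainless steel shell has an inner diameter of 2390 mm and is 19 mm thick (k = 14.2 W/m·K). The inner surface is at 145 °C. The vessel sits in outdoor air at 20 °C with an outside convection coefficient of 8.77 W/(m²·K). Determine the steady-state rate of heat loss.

Q ≈ 20100 W

Each spherical layer contributes R = (1/r_i − 1/r_o)/(4πk):
R_stainless steel shell = (1/1.195 − 1/1.214)/(4π×14.2) = 7.34×10^-5 K/W
R_outer film = 1/(h·4πr_o²) = 1/(8.77×4π×1.214²) = 0.006157 K/W
R_total = 0.00623 K/W
Q = ΔT/R_total = 125/0.00623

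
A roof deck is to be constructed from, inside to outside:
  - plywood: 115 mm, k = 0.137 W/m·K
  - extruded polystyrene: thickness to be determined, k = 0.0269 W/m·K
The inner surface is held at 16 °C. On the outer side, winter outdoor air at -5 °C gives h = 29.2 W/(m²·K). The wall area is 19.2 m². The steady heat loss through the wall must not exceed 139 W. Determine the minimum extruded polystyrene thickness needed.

Treating each layer as a thermal resistance in series:
R_plywood = L/(kA) = 0.115/(0.137×19.2) = 0.04372 K/W
R_outer film = 1/(h_o·A) = 1/(29.2×19.2) = 0.001784 K/W
Sum of the known resistances R_other = 0.0455 K/W
Required total resistance R_tot = ΔT/Q_allow = 21/139 = 0.1511 K/W
R_extruded polystyrene = R_tot − R_other = 0.1056 K/W
L = R·k·A = 0.1056×0.0269×19.2

L ≈ 54.5 mm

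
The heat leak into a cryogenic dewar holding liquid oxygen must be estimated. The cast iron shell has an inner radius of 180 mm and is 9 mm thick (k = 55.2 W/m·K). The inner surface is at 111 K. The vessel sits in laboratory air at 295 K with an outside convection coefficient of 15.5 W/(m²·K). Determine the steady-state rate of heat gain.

Q ≈ 1280 W

Each spherical layer contributes R = (1/r_i − 1/r_o)/(4πk):
R_cast iron shell = (1/0.18 − 1/0.189)/(4π×55.2) = 3.814×10^-4 K/W
R_outer film = 1/(h·4πr_o²) = 1/(15.5×4π×0.189²) = 0.1437 K/W
R_total = 0.1441 K/W
Q = ΔT/R_total = 184/0.1441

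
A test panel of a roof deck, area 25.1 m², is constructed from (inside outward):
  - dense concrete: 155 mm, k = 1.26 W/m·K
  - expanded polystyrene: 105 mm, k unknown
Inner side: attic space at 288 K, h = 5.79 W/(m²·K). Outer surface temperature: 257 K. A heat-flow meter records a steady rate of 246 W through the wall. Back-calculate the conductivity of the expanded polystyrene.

k ≈ 0.0366 W/(m·K)

Using the resistance-network approach (series):
R_inner film = 1/(h_i·A) = 1/(5.79×25.1) = 0.006881 K/W
R_dense concrete = L/(kA) = 0.155/(1.26×25.1) = 0.004901 K/W
Sum of known resistances R_other = 0.01178 K/W
Total R = ΔT/Q = 31/246 = 0.126 K/W
R_expanded polystyrene = R_total − R_other = 0.1142 K/W
k = L/(R·A) = 0.105/(0.1142×25.1)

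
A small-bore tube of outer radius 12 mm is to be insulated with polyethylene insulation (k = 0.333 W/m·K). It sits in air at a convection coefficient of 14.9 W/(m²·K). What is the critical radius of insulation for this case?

r_cr ≈ 22.3 mm

For a cylinder r_cr = k/h = 0.333/14.9
r_cr = 22.3 mm; since the bare radius (12 mm) is below r_cr, adding a thin layer of insulation will *increase* heat loss.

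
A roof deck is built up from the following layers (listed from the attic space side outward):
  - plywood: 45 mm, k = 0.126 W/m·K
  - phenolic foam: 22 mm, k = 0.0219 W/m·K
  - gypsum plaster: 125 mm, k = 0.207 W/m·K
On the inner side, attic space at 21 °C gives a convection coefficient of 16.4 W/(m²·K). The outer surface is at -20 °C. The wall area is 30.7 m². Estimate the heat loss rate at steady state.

Model the wall as resistances in series:
R_inner film = 1/(h_i·A) = 1/(16.4×30.7) = 0.001986 K/W
R_plywood = L/(kA) = 0.045/(0.126×30.7) = 0.01163 K/W
R_phenolic foam = L/(kA) = 0.022/(0.0219×30.7) = 0.03272 K/W
R_gypsum plaster = L/(kA) = 0.125/(0.207×30.7) = 0.01967 K/W
R_total = 0.06601 K/W
Q = ΔT / R_total = 41 / 0.06601

Q ≈ 621 W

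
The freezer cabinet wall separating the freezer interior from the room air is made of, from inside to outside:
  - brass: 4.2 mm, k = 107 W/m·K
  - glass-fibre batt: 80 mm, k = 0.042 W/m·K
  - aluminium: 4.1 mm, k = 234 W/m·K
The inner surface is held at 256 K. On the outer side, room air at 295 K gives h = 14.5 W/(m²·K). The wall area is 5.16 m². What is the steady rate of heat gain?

Using the resistance-network approach (series):
R_brass = L/(kA) = 0.0042/(107×5.16) = 7.607×10^-6 K/W
R_glass-fibre batt = L/(kA) = 0.08/(0.042×5.16) = 0.3691 K/W
R_aluminium = L/(kA) = 0.0041/(234×5.16) = 3.396×10^-6 K/W
R_outer film = 1/(h_o·A) = 1/(14.5×5.16) = 0.01337 K/W
R_total = 0.3825 K/W
Q = ΔT / R_total = 39 / 0.3825

Q ≈ 102 W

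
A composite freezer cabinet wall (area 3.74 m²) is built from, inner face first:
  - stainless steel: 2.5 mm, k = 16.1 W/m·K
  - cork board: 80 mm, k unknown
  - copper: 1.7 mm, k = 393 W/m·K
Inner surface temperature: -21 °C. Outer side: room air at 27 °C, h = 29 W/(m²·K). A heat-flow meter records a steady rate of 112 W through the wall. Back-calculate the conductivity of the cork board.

Thermal resistances in series:
R_stainless steel = L/(kA) = 0.0025/(16.1×3.74) = 4.152×10^-5 K/W
R_copper = L/(kA) = 0.0017/(393×3.74) = 1.157×10^-6 K/W
R_outer film = 1/(h_o·A) = 1/(29×3.74) = 0.00922 K/W
Sum of known resistances R_other = 0.009263 K/W
Total R = ΔT/Q = 48/112 = 0.4286 K/W
R_cork board = R_total − R_other = 0.4193 K/W
k = L/(R·A) = 0.08/(0.4193×3.74)

k ≈ 0.051 W/(m·K)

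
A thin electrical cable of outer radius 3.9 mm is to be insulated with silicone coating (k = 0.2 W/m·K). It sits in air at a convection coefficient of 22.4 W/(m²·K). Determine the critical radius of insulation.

r_cr ≈ 8.93 mm

For a cylinder r_cr = k/h = 0.2/22.4
r_cr = 8.93 mm; since the bare radius (3.9 mm) is below r_cr, adding a thin layer of insulation will *increase* heat loss.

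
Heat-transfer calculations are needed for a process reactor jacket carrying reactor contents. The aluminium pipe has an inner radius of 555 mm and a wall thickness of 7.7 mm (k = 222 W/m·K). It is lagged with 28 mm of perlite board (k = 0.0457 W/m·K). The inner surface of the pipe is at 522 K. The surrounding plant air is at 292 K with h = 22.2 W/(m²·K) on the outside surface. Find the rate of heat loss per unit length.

Radial resistances (cylindrical: R_cond = ln(r_o/r_i)/(2πkL), R_conv = 1/(h·2πrL)):
R_aluminium pipe wall = ln(562.7/555)/(2π×222×1) = 9.878×10^-6 K/W
R_perlite board = ln(590.7/562.7)/(2π×0.0457×1) = 0.1691 K/W
R_outer film = 1/(h_o·2πr_oL) = 1/(22.2×2π×0.5907×1) = 0.01214 K/W
R_total = 0.1813 K/W
Q = ΔT/R_total = 230/0.1813

q′ ≈ 1270 W/m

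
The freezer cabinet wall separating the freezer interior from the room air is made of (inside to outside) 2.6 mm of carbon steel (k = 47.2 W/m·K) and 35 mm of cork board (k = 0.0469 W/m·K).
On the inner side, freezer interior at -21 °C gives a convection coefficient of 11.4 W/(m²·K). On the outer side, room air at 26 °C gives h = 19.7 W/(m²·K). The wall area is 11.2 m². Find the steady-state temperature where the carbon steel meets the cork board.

Using the resistance-network approach (series):
R_inner film = 1/(h_i·A) = 1/(11.4×11.2) = 0.007832 K/W
R_carbon steel = L/(kA) = 0.0026/(47.2×11.2) = 4.918×10^-6 K/W
R_cork board = L/(kA) = 0.035/(0.0469×11.2) = 0.06663 K/W
R_outer film = 1/(h_o·A) = 1/(19.7×11.2) = 0.004532 K/W
R_total = 0.079 K/W;  Q = ΔT/R_total = 47/0.079 = 594.9 W
T_interface = T_inner + Q·ΣR(inner→interface) = -21 + 595×0.007837

T ≈ -16.3 °C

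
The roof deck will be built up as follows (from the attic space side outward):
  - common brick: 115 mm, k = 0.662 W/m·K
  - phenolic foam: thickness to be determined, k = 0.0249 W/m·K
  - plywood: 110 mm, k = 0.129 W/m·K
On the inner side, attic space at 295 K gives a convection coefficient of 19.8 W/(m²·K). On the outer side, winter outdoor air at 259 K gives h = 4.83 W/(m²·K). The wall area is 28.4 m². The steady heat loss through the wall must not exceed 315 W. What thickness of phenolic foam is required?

L ≈ 48.8 mm

Thermal resistances in series:
R_inner film = 1/(h_i·A) = 1/(19.8×28.4) = 0.001778 K/W
R_common brick = L/(kA) = 0.115/(0.662×28.4) = 0.006117 K/W
R_plywood = L/(kA) = 0.11/(0.129×28.4) = 0.03003 K/W
R_outer film = 1/(h_o·A) = 1/(4.83×28.4) = 0.00729 K/W
Sum of the known resistances R_other = 0.04521 K/W
Required total resistance R_tot = ΔT/Q_allow = 36/315 = 0.1143 K/W
R_phenolic foam = R_tot − R_other = 0.06908 K/W
L = R·k·A = 0.06908×0.0249×28.4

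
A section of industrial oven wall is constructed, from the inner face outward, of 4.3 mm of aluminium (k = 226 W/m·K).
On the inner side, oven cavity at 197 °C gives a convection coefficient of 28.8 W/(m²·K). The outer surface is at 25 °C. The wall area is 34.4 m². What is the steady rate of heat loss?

Q ≈ 170000 W

Model the wall as resistances in series:
R_inner film = 1/(h_i·A) = 1/(28.8×34.4) = 0.001009 K/W
R_aluminium = L/(kA) = 0.0043/(226×34.4) = 5.531×10^-7 K/W
R_total = 0.00101 K/W
Q = ΔT / R_total = 172 / 0.00101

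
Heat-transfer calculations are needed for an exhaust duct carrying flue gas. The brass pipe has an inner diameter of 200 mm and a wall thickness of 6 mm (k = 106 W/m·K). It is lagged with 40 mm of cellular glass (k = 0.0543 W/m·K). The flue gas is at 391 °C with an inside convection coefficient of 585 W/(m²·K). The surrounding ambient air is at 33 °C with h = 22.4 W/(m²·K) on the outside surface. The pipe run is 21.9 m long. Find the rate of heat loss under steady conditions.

Treating each annulus and film as a series resistance:
R_inner film = 1/(h_i·2πr₁L) = 1/(585×2π×0.1×21.9) = 1.242×10^-4 K/W
R_brass pipe wall = ln(106/100)/(2π×106×21.9) = 3.995×10^-6 K/W
R_cellular glass = ln(146/106)/(2π×0.0543×21.9) = 0.04285 K/W
R_outer film = 1/(h_o·2πr_oL) = 1/(22.4×2π×0.146×21.9) = 0.002222 K/W
R_total = 0.0452 K/W
Q = ΔT/R_total = 358/0.0452

Q ≈ 7920 W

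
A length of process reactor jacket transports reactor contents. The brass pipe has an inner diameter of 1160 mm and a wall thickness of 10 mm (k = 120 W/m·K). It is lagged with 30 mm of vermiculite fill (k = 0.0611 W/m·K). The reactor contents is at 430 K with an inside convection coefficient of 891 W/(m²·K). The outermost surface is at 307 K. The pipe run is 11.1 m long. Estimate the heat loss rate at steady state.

Q ≈ 10500 W

For a radial system each layer contributes R = ln(r_out/r_in)/(2πkL); films add R = 1/(hA).
R_inner film = 1/(h_i·2πr₁L) = 1/(891×2π×0.58×11.1) = 2.775×10^-5 K/W
R_brass pipe wall = ln(590/580)/(2π×120×11.1) = 2.043×10^-6 K/W
R_vermiculite fill = ln(620/590)/(2π×0.0611×11.1) = 0.01164 K/W
R_total = 0.01167 K/W
Q = ΔT/R_total = 123/0.01167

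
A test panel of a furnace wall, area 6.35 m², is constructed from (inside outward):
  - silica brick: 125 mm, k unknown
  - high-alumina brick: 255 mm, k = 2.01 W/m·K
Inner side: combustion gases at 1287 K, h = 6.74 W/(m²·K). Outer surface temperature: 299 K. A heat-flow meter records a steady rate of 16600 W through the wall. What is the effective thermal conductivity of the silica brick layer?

Model the wall as resistances in series:
R_inner film = 1/(h_i·A) = 1/(6.74×6.35) = 0.02337 K/W
R_high-alumina brick = L/(kA) = 0.255/(2.01×6.35) = 0.01998 K/W
Sum of known resistances R_other = 0.04334 K/W
Total R = ΔT/Q = 988/16600 = 0.05952 K/W
R_silica brick = R_total − R_other = 0.01617 K/W
k = L/(R·A) = 0.125/(0.01617×6.35)

k ≈ 1.22 W/(m·K)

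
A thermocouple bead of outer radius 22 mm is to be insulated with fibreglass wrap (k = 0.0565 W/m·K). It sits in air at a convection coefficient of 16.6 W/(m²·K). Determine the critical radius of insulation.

For a sphere r_cr = 2k/h = 2×0.0565/16.6
r_cr = 6.81 mm; since the bare radius (22 mm) is above r_cr, any added insulation will reduce heat loss.

r_cr ≈ 6.81 mm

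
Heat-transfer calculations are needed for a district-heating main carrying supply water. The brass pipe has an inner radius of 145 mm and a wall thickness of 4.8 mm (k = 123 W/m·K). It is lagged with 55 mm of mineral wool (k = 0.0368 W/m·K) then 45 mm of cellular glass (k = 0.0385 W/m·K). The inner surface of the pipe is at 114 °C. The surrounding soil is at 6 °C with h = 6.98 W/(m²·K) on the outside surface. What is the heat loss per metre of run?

q′ ≈ 47.7 W/m

Radial resistances (cylindrical: R_cond = ln(r_o/r_i)/(2πkL), R_conv = 1/(h·2πrL)):
R_brass pipe wall = ln(149.8/145)/(2π×123×1) = 4.214×10^-5 K/W
R_mineral wool = ln(204.8/149.8)/(2π×0.0368×1) = 1.353 K/W
R_cellular glass = ln(249.8/204.8)/(2π×0.0385×1) = 0.8211 K/W
R_outer film = 1/(h_o·2πr_oL) = 1/(6.98×2π×0.2498×1) = 0.09128 K/W
R_total = 2.265 K/W
Q = ΔT/R_total = 108/2.265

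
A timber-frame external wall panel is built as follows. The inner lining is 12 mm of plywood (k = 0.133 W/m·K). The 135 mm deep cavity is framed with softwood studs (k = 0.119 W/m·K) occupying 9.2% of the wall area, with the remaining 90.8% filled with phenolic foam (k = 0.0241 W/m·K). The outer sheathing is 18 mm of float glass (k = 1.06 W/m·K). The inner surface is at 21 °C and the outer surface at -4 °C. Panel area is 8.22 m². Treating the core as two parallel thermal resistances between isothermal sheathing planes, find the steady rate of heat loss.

Sheathing layers in series; stud and cavity paths in parallel between them.
R_inner = 0.012/(0.133×8.22) = 0.01098 K/W
R_stud  = 0.135/(0.119×0.092×8.22) = 1.5 K/W
R_cav   = 0.135/(0.0241×0.908×8.22) = 0.7505 K/W
1/R_core = 1/R_stud + 1/R_cav → R_core = 0.5002 K/W
R_outer = 0.018/(1.06×8.22) = 0.002066 K/W
R_total = 0.5133 K/W
Q = ΔT/R_total = 25/0.5133

Q ≈ 48.7 W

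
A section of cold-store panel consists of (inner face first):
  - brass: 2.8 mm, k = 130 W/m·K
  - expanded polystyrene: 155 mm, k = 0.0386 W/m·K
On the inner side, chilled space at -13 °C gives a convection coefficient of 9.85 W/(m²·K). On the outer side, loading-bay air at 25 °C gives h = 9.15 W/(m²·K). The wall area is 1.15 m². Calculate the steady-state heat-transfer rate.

Q ≈ 10.3 W

Treating each layer as a thermal resistance in series:
R_inner film = 1/(h_i·A) = 1/(9.85×1.15) = 0.08828 K/W
R_brass = L/(kA) = 0.0028/(130×1.15) = 1.873×10^-5 K/W
R_expanded polystyrene = L/(kA) = 0.155/(0.0386×1.15) = 3.492 K/W
R_outer film = 1/(h_o·A) = 1/(9.15×1.15) = 0.09503 K/W
R_total = 3.675 K/W
Q = ΔT / R_total = 38 / 3.675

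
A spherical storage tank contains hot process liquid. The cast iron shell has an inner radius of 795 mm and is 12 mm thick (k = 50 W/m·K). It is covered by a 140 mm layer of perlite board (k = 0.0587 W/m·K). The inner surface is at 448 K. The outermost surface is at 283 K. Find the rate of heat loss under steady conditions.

Q ≈ 664 W

Radial (spherical) resistances in series:
R_cast iron shell = (1/0.795 − 1/0.807)/(4π×50) = 2.977×10^-5 K/W
R_perlite board = (1/0.807 − 1/0.947)/(4π×0.0587) = 0.2483 K/W
R_total = 0.2484 K/W
Q = ΔT/R_total = 165/0.2484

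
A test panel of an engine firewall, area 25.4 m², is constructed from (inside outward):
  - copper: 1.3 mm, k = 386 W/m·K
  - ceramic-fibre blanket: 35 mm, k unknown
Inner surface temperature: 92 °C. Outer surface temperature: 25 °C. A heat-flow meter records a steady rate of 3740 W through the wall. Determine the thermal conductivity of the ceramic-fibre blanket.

Using the resistance-network approach (series):
R_copper = L/(kA) = 0.0013/(386×25.4) = 1.326×10^-7 K/W
Sum of known resistances R_other = 1.326×10^-7 K/W
Total R = ΔT/Q = 67/3740 = 0.01791 K/W
R_ceramic-fibre blanket = R_total − R_other = 0.01791 K/W
k = L/(R·A) = 0.035/(0.01791×25.4)

k ≈ 0.0769 W/(m·K)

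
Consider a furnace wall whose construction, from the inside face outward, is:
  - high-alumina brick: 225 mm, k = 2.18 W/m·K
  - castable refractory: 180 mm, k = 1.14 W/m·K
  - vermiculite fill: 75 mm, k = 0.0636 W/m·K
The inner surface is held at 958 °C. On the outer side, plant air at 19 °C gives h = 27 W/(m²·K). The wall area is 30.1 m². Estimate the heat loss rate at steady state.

Q ≈ 19100 W

Thermal resistances in series:
R_high-alumina brick = L/(kA) = 0.225/(2.18×30.1) = 0.003429 K/W
R_castable refractory = L/(kA) = 0.18/(1.14×30.1) = 0.005246 K/W
R_vermiculite fill = L/(kA) = 0.075/(0.0636×30.1) = 0.03918 K/W
R_outer film = 1/(h_o·A) = 1/(27×30.1) = 0.00123 K/W
R_total = 0.04908 K/W
Q = ΔT / R_total = 939 / 0.04908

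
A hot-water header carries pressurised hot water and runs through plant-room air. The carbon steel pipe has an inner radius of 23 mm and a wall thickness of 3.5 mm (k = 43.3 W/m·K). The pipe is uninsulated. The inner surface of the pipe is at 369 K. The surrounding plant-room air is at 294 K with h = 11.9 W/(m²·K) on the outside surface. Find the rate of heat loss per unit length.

For a radial system each layer contributes R = ln(r_out/r_in)/(2πkL); films add R = 1/(hA).
R_carbon steel pipe wall = ln(26.5/23)/(2π×43.3×1) = 5.207×10^-4 K/W
R_outer film = 1/(h_o·2πr_oL) = 1/(11.9×2π×0.0265×1) = 0.5047 K/W
R_total = 0.5052 K/W
Q = ΔT/R_total = 75/0.5052

q′ ≈ 148 W/m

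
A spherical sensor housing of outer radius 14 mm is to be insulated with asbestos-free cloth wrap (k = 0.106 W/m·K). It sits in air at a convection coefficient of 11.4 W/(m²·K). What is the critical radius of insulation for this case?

r_cr ≈ 18.6 mm

For a sphere r_cr = 2k/h = 2×0.106/11.4
r_cr = 18.6 mm; since the bare radius (14 mm) is below r_cr, adding a thin layer of insulation will *increase* heat loss.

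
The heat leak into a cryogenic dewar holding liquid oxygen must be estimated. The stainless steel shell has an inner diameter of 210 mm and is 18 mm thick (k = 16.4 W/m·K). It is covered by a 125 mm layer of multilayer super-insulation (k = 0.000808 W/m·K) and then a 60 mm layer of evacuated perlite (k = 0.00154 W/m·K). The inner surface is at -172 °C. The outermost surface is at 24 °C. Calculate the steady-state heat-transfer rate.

Spherical conduction: R = (1/r_in − 1/r_out)/(4πk) per layer; series-sum.
R_stainless steel shell = (1/0.105 − 1/0.123)/(4π×16.4) = 0.006763 K/W
R_multilayer super-insulation = (1/0.123 − 1/0.248)/(4π×0.000808) = 403.6 K/W
R_evacuated perlite = (1/0.248 − 1/0.308)/(4π×0.00154) = 40.59 K/W
R_total = 444.2 K/W
Q = ΔT/R_total = 196/444.2

Q ≈ 0.441 W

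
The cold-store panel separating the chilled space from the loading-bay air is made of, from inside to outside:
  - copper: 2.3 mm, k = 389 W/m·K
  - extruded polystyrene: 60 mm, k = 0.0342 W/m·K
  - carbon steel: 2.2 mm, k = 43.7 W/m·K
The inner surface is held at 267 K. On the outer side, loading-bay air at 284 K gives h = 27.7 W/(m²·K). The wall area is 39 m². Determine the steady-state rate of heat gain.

Q ≈ 370 W

Treating each layer as a thermal resistance in series:
R_copper = L/(kA) = 0.0023/(389×39) = 1.516×10^-7 K/W
R_extruded polystyrene = L/(kA) = 0.06/(0.0342×39) = 0.04498 K/W
R_carbon steel = L/(kA) = 0.0022/(43.7×39) = 1.291×10^-6 K/W
R_outer film = 1/(h_o·A) = 1/(27.7×39) = 9.257×10^-4 K/W
R_total = 0.04591 K/W
Q = ΔT / R_total = 17 / 0.04591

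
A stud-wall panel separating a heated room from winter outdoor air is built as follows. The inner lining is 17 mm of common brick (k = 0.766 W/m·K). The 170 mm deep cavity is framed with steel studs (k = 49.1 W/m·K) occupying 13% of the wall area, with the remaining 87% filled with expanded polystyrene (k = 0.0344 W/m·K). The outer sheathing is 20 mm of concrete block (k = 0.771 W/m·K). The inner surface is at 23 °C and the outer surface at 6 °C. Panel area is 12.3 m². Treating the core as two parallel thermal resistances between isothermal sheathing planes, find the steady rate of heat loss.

Sheathing layers in series; stud and cavity paths in parallel between them.
R_inner = 0.017/(0.766×12.3) = 0.001804 K/W
R_stud  = 0.17/(49.1×0.13×12.3) = 0.002165 K/W
R_cav   = 0.17/(0.0344×0.87×12.3) = 0.4618 K/W
1/R_core = 1/R_stud + 1/R_cav → R_core = 0.002155 K/W
R_outer = 0.02/(0.771×12.3) = 0.002109 K/W
R_total = 0.006068 K/W
Q = ΔT/R_total = 17/0.006068

Q ≈ 2800 W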